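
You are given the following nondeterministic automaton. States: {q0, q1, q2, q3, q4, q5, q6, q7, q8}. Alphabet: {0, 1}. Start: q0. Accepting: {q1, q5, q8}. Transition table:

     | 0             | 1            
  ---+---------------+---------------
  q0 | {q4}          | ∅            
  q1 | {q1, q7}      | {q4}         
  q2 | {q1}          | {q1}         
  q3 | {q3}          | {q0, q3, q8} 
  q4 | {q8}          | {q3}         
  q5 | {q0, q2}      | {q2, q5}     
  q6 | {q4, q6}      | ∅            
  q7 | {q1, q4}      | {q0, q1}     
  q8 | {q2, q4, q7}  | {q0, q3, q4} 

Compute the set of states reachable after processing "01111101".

Start in {q0}.
Read '0': q0→{q4}; now {q4}.
Read '1': q4→{q3}; now {q3}.
Read '1': q3→{q0, q3, q8}; now {q0, q3, q8}.
Read '1': q0→∅, q3→{q0, q3, q8}, q8→{q0, q3, q4}; now {q0, q3, q4, q8}.
Read '1': q0→∅, q3→{q0, q3, q8}, q4→{q3}, q8→{q0, q3, q4}; now {q0, q3, q4, q8}.
Read '1': q0→∅, q3→{q0, q3, q8}, q4→{q3}, q8→{q0, q3, q4}; now {q0, q3, q4, q8}.
Read '0': q0→{q4}, q3→{q3}, q4→{q8}, q8→{q2, q4, q7}; now {q2, q3, q4, q7, q8}.
Read '1': q2→{q1}, q3→{q0, q3, q8}, q4→{q3}, q7→{q0, q1}, q8→{q0, q3, q4}; now {q0, q1, q3, q4, q8}.

{q0, q1, q3, q4, q8}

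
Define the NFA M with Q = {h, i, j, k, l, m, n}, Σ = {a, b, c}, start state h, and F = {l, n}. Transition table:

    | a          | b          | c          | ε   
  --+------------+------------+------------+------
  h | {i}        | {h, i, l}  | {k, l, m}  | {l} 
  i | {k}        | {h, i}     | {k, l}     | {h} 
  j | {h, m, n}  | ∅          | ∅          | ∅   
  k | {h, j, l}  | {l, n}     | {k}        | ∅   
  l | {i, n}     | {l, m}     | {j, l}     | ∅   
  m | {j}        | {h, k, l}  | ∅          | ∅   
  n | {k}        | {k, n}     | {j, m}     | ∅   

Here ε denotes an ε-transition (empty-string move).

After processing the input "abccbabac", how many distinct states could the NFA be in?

Start: ε-closure({h}) = {h, l}.
Read 'a': {h, l} → {h, i, l, n}.
Read 'b': {h, i, l, n} → {h, i, k, l, m, n}.
Read 'c': {h, i, k, l, m, n} → {j, k, l, m}.
Read 'c': {j, k, l, m} → {j, k, l}.
Read 'b': {j, k, l} → {l, m, n}.
Read 'a': {l, m, n} → {h, i, j, k, l, n}.
Read 'b': {h, i, j, k, l, n} → {h, i, k, l, m, n}.
Read 'a': {h, i, k, l, m, n} → {h, i, j, k, l, n}.
Read 'c': {h, i, j, k, l, n} → {j, k, l, m}.
That set has 4 states.

4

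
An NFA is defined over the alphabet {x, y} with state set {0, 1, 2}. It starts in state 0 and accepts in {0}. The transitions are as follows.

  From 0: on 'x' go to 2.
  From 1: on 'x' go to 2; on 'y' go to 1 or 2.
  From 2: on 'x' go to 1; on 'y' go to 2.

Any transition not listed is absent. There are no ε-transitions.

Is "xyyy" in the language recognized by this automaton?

Start in {0}.
Read 'x': {0} → {2}.
Read 'y': {2} → {2}.
Read 'y': {2} → {2}.
Read 'y': {2} → {2}.
The final set {2} contains no accepting state.

No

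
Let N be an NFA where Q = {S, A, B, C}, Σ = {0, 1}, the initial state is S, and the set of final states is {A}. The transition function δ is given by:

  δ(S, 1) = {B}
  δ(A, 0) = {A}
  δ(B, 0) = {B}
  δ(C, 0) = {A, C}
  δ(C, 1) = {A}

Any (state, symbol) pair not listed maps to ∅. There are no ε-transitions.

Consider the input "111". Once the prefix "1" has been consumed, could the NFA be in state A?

No

Start in {S}.
Read '1': {S} → {B}.
State A is not in {B}.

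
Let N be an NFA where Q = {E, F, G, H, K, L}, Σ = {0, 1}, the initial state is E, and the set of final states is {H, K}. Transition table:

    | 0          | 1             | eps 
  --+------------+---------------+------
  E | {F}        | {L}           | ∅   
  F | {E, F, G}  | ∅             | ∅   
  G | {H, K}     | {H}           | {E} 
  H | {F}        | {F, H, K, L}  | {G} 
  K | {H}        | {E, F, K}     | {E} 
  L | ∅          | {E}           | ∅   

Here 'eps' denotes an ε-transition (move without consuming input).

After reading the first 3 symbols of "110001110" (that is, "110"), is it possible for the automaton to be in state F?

Yes

Start in {E}.
Read '1': {E} → {L}.
Read '1': {L} → {E}.
Read '0': {E} → {F}.
State F is in {F}.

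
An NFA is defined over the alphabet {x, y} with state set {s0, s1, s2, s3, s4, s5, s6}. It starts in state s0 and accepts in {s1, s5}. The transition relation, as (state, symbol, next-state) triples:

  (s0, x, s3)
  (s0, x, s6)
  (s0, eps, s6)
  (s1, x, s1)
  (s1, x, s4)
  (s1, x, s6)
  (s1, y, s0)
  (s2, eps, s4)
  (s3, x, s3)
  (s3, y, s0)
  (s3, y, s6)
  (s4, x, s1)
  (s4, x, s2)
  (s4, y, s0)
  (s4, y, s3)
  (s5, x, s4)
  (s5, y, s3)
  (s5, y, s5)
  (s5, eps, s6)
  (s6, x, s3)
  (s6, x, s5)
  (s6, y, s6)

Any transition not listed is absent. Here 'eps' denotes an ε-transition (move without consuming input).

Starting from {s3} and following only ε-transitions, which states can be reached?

Begin with {s3}.
No ε-moves leave this set, so the closure equals the set itself.

{s3}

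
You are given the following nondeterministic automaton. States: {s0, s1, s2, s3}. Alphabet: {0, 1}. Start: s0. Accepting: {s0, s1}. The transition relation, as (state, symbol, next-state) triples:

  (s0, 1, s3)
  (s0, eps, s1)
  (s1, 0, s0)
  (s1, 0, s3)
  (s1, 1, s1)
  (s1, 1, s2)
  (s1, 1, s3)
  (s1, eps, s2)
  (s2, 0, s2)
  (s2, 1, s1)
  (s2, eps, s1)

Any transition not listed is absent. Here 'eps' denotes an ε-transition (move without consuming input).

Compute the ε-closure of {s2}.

{s1, s2}

Begin with {s2}.
ε-move s2 → s1; add s1.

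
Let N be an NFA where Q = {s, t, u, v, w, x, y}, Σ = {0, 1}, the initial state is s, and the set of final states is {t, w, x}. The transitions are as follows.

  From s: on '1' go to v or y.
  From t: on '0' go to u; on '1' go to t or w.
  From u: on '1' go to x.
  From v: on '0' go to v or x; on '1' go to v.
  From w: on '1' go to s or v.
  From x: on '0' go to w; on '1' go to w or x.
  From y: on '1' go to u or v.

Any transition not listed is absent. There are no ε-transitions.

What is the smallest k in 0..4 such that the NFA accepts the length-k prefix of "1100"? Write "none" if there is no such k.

3

Start in {s}.
Read '1': s→{v, y}; now {v, y}.
Read '1': v→{v}, y→{u, v}; now {u, v}.
Read '0': u→∅, v→{v, x}; now {v, x}.
None of the earlier sets intersect F, but {v, x} does.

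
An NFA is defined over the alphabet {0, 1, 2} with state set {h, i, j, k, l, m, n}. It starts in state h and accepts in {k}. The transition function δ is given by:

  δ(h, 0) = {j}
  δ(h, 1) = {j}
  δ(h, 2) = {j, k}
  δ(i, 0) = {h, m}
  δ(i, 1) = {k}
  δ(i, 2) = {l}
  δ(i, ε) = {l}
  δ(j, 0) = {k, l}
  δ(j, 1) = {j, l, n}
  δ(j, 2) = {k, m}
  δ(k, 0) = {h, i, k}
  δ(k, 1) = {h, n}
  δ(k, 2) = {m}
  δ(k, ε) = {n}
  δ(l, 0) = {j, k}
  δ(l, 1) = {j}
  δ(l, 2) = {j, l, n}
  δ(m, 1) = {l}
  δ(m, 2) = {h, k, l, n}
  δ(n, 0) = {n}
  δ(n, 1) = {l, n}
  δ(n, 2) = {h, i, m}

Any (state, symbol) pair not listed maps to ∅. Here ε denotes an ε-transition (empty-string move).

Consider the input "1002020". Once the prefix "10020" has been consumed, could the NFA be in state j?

Start in {h}.
Read '1': h→{j}; now {j}.
Read '0': j→{k, l}; union {k, l}; ε-closure = {k, l, n}.
Read '0': k→{h, i, k}, l→{j, k}, n→{n}; union {h, i, j, k, n}; ε-closure = {h, i, j, k, l, n}.
Read '2': h→{j, k}, i→{l}, j→{k, m}, k→{m}, l→{j, l, n}, n→{h, i, m}; now {h, i, j, k, l, m, n}.
Read '0': h→{j}, i→{h, m}, j→{k, l}, k→{h, i, k}, l→{j, k}, m→∅, n→{n}; now {h, i, j, k, l, m, n}.
State j is in {h, i, j, k, l, m, n}.

Yes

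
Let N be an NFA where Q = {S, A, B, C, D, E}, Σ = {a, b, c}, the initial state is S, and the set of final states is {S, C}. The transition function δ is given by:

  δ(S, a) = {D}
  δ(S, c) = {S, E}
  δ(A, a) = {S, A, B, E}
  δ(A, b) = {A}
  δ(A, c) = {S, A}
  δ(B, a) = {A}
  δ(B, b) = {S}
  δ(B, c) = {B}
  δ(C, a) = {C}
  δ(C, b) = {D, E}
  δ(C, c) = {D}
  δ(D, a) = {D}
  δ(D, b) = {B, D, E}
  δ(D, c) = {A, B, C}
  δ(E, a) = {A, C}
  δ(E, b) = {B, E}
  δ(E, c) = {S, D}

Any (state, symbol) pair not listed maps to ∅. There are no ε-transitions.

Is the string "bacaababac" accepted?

Start in {S}.
Read 'b': {S} → ∅.
The set is empty and remains empty for the remaining 9 symbols.
The final set ∅ contains no accepting state.

No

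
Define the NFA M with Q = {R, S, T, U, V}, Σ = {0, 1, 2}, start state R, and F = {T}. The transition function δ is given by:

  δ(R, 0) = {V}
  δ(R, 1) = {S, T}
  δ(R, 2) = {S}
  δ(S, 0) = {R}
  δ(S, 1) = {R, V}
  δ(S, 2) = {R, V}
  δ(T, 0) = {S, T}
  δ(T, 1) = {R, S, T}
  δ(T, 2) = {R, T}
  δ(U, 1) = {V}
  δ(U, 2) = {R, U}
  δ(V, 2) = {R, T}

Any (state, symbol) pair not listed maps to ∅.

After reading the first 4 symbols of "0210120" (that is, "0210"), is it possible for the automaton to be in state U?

No

Start in {R}.
Read '0': {R} → {V}.
Read '2': {V} → {R, T}.
Read '1': {R, T} → {R, S, T}.
Read '0': {R, S, T} → {R, S, T, V}.
State U is not in {R, S, T, V}.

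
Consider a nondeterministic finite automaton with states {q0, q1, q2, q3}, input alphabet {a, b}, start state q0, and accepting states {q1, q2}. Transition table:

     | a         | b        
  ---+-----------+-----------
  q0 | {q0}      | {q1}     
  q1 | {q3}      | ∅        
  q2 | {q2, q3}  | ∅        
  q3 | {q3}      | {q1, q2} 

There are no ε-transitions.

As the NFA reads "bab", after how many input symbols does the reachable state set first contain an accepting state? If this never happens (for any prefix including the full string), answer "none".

1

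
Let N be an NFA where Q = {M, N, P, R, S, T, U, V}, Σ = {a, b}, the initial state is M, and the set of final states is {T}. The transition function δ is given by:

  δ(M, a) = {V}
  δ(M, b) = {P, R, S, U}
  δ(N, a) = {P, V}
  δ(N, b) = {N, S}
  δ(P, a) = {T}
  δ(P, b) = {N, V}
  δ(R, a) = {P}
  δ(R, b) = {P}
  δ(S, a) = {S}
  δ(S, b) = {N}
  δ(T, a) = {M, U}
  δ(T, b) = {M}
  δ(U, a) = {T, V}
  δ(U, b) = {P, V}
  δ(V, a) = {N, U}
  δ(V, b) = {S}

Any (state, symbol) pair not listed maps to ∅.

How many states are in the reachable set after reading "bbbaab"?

5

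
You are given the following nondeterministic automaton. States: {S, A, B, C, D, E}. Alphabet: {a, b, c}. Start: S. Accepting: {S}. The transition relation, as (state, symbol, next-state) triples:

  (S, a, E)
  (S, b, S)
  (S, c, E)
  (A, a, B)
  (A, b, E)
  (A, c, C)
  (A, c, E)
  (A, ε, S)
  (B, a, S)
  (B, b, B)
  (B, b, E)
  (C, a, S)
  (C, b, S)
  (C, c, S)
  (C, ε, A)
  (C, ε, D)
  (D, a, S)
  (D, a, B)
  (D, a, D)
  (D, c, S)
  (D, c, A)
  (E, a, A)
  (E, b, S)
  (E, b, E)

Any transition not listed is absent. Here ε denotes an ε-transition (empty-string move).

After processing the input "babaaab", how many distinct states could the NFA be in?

Start in {S}.
Read 'b': {S} → {S}.
Read 'a': {S} → {E}.
Read 'b': {E} → {S, E}.
Read 'a': {S, E} → {S, A, E}.
Read 'a': {S, A, E} → {S, A, B, E}.
Read 'a': {S, A, B, E} → {S, A, B, E}.
Read 'b': {S, A, B, E} → {S, B, E}.
That set has 3 states.

3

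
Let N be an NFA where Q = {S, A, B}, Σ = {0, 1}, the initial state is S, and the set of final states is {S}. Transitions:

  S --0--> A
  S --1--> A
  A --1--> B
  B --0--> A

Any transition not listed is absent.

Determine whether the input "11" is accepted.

Start in {S}.
Read '1': S→{A}; now {A}.
Read '1': A→{B}; now {B}.
The final set {B} contains no accepting state.

No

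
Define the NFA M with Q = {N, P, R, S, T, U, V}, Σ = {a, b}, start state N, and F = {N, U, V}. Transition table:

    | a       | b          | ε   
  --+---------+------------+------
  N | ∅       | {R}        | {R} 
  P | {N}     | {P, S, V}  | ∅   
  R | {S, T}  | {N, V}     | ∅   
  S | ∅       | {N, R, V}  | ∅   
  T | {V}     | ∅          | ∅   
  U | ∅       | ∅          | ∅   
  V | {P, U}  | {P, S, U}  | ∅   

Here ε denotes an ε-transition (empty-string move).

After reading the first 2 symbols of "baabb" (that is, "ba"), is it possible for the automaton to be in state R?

No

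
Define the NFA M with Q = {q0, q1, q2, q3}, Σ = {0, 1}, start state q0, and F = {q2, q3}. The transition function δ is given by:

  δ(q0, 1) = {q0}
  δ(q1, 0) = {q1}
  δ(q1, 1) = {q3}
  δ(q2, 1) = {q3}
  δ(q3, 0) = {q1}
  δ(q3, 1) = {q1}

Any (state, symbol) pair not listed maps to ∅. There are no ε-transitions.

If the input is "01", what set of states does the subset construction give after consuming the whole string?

Start in {q0}.
Read '0': q0→∅; now ∅.
The set is empty and remains empty for the remaining 1 symbol.

∅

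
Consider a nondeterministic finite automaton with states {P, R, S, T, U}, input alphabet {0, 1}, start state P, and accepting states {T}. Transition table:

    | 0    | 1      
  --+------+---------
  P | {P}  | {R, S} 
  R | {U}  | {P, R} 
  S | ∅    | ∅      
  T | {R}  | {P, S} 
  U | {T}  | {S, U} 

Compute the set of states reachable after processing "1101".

Start in {P}.
Read '1': {P} → {R, S}.
Read '1': {R, S} → {P, R}.
Read '0': {P, R} → {P, U}.
Read '1': {P, U} → {R, S, U}.

{R, S, U}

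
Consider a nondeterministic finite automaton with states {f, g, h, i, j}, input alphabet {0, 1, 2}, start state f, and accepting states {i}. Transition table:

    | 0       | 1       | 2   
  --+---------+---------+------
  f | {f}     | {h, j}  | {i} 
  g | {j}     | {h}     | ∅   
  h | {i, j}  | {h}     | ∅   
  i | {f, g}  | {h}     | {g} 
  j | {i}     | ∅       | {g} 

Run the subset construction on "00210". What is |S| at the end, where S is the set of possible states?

2

Start in {f}.
Read '0': {f} → {f}.
Read '0': {f} → {f}.
Read '2': {f} → {i}.
Read '1': {i} → {h}.
Read '0': {h} → {i, j}.
That set has 2 states.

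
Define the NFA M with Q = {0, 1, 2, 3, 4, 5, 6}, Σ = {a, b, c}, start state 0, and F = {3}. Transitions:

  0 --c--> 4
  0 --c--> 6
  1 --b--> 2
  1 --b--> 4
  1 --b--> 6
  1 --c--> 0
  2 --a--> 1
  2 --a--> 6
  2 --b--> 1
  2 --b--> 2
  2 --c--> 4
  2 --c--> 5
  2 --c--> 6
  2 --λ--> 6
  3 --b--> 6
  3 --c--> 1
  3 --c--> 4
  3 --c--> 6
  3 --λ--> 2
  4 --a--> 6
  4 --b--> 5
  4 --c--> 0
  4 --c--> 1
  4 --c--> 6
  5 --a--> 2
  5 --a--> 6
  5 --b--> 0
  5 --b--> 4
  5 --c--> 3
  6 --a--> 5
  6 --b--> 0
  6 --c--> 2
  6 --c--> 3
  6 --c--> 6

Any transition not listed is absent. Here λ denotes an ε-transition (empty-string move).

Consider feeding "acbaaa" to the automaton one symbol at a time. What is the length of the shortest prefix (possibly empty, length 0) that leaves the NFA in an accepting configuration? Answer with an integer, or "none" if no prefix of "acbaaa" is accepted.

none

Start in {0}.
Read 'a': 0→∅; now ∅.
The set is empty and remains empty for the remaining 5 symbols.
No reachable set along the way intersects F.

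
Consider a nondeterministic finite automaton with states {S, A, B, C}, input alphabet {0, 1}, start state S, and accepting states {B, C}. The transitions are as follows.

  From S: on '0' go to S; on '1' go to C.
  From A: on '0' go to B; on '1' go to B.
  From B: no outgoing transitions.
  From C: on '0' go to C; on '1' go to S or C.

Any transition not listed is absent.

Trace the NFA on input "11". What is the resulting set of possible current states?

Start in {S}.
Read '1': S→{C}; now {C}.
Read '1': C→{S, C}; now {S, C}.

{S, C}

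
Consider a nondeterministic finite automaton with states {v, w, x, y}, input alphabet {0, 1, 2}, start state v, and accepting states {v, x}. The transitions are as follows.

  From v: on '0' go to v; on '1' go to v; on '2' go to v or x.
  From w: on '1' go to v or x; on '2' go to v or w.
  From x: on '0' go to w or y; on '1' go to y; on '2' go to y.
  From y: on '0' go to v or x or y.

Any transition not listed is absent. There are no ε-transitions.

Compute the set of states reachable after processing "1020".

{v, w, y}

Start in {v}.
Read '1': {v} → {v}.
Read '0': {v} → {v}.
Read '2': {v} → {v, x}.
Read '0': {v, x} → {v, w, y}.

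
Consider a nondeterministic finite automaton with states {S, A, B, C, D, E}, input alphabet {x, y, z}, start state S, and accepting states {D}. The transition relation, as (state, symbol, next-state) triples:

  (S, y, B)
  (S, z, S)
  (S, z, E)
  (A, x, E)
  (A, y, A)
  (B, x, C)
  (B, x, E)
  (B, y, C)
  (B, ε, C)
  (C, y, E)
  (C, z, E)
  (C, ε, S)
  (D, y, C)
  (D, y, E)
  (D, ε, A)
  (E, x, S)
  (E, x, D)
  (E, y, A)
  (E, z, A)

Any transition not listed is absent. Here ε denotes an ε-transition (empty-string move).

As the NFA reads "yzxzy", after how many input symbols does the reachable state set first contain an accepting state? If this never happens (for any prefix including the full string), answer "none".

Start in {S}.
Read 'y': S→{B}; union {B}; ε-closure = {S, B, C}.
Read 'z': S→{S, E}, B→∅, C→{E}; now {S, E}.
Read 'x': S→∅, E→{S, D}; union {S, D}; ε-closure = {S, A, D}.
None of the earlier sets intersect F, but {S, A, D} does.

3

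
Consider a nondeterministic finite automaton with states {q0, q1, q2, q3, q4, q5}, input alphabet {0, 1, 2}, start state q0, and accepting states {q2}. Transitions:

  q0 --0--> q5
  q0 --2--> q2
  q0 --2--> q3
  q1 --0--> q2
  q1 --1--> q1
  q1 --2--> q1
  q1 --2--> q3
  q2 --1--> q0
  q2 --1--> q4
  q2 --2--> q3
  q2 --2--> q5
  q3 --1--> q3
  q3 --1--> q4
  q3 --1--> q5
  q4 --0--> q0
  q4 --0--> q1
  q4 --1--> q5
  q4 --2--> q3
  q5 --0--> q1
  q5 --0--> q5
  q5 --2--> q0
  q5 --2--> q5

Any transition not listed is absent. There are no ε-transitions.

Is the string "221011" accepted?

No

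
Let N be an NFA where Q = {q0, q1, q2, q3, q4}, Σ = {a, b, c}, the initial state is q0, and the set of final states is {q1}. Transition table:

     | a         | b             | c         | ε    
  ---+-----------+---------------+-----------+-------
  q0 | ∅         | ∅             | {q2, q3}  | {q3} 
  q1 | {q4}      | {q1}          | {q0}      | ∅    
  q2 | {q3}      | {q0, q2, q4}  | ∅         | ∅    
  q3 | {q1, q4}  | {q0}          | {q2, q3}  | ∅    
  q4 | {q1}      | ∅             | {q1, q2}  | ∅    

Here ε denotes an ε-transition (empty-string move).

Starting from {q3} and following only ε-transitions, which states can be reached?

Begin with {q3}.
No ε-moves leave this set, so the closure equals the set itself.

{q3}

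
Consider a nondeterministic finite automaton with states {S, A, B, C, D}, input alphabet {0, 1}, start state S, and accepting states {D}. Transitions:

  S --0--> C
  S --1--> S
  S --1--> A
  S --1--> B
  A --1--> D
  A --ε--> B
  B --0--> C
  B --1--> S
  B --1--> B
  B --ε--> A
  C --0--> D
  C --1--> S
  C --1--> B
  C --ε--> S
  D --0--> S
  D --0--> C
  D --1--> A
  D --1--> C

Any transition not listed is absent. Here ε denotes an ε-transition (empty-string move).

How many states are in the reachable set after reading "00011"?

4

Start in {S}.
Read '0': {S} → {S, C}.
Read '0': {S, C} → {S, C, D}.
Read '0': {S, C, D} → {S, C, D}.
Read '1': {S, C, D} → {S, A, B, C}.
Read '1': {S, A, B, C} → {S, A, B, D}.
That set has 4 states.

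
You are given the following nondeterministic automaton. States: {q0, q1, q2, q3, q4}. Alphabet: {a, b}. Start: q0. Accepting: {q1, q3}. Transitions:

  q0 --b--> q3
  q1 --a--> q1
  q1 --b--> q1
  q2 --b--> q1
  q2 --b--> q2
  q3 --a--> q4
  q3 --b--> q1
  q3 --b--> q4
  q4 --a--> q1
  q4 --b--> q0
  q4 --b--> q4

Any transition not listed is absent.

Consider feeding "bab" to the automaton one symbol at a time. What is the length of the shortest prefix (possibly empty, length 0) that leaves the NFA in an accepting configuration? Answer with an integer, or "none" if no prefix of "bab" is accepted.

1

Start in {q0}.
Read 'b': q0→{q3}; now {q3}.
None of the earlier sets intersect F, but {q3} does.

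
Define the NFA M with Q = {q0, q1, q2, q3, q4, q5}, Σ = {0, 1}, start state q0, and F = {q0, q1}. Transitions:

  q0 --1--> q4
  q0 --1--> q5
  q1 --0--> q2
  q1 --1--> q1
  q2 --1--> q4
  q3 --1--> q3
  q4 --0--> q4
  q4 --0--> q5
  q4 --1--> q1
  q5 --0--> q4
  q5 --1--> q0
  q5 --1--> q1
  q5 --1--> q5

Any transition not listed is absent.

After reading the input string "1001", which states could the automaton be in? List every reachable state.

{q0, q1, q5}

Start in {q0}.
Read '1': {q0} → {q4, q5}.
Read '0': {q4, q5} → {q4, q5}.
Read '0': {q4, q5} → {q4, q5}.
Read '1': {q4, q5} → {q0, q1, q5}.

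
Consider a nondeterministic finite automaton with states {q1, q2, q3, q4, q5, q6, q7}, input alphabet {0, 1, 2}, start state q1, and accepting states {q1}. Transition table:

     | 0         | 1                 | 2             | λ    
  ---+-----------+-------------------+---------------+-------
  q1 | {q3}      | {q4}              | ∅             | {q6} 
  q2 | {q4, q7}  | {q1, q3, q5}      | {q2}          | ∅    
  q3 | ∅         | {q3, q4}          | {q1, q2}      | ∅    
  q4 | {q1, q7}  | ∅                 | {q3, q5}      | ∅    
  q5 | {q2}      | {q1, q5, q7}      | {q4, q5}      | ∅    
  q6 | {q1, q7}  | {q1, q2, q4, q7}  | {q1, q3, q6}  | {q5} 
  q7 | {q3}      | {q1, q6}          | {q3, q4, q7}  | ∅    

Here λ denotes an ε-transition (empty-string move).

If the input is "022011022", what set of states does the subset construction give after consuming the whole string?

{q1, q2, q3, q4, q5, q6, q7}

Start: ε-closure({q1}) = {q1, q5, q6}.
Read '0': q1→{q3}, q5→{q2}, q6→{q1, q7}; union {q1, q2, q3, q7}; ε-closure = {q1, q2, q3, q5, q6, q7}.
Read '2': q1→∅, q2→{q2}, q3→{q1, q2}, q5→{q4, q5}, q6→{q1, q3, q6}, q7→{q3, q4, q7}; now {q1, q2, q3, q4, q5, q6, q7}.
Read '2': q1→∅, q2→{q2}, q3→{q1, q2}, q4→{q3, q5}, q5→{q4, q5}, q6→{q1, q3, q6}, q7→{q3, q4, q7}; now {q1, q2, q3, q4, q5, q6, q7}.
Read '0': q1→{q3}, q2→{q4, q7}, q3→∅, q4→{q1, q7}, q5→{q2}, q6→{q1, q7}, q7→{q3}; union {q1, q2, q3, q4, q7}; ε-closure = {q1, q2, q3, q4, q5, q6, q7}.
Read '1': q1→{q4}, q2→{q1, q3, q5}, q3→{q3, q4}, q4→∅, q5→{q1, q5, q7}, q6→{q1, q2, q4, q7}, q7→{q1, q6}; now {q1, q2, q3, q4, q5, q6, q7}.
Read '1': q1→{q4}, q2→{q1, q3, q5}, q3→{q3, q4}, q4→∅, q5→{q1, q5, q7}, q6→{q1, q2, q4, q7}, q7→{q1, q6}; now {q1, q2, q3, q4, q5, q6, q7}.
Read '0': q1→{q3}, q2→{q4, q7}, q3→∅, q4→{q1, q7}, q5→{q2}, q6→{q1, q7}, q7→{q3}; union {q1, q2, q3, q4, q7}; ε-closure = {q1, q2, q3, q4, q5, q6, q7}.
Read '2': q1→∅, q2→{q2}, q3→{q1, q2}, q4→{q3, q5}, q5→{q4, q5}, q6→{q1, q3, q6}, q7→{q3, q4, q7}; now {q1, q2, q3, q4, q5, q6, q7}.
Read '2': q1→∅, q2→{q2}, q3→{q1, q2}, q4→{q3, q5}, q5→{q4, q5}, q6→{q1, q3, q6}, q7→{q3, q4, q7}; now {q1, q2, q3, q4, q5, q6, q7}.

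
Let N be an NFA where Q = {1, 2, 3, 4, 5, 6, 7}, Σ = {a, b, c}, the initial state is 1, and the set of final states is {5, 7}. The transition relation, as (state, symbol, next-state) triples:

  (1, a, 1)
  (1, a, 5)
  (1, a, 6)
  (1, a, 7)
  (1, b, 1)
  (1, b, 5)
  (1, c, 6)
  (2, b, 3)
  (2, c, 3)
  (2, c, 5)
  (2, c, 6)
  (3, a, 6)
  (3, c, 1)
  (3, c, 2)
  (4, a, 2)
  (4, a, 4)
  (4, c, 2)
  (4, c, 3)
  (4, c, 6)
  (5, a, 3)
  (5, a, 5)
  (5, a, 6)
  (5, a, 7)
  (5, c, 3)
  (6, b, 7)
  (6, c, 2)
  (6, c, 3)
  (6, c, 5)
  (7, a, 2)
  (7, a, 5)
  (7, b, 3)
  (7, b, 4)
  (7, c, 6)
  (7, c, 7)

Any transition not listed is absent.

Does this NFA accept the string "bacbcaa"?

Yes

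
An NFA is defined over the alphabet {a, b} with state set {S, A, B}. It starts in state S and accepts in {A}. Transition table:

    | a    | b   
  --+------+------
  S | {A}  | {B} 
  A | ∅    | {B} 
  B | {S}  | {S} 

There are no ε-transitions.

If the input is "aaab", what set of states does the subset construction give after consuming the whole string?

Start in {S}.
Read 'a': S→{A}; now {A}.
Read 'a': A→∅; now ∅.
The set is empty and remains empty for the remaining 2 symbols.

∅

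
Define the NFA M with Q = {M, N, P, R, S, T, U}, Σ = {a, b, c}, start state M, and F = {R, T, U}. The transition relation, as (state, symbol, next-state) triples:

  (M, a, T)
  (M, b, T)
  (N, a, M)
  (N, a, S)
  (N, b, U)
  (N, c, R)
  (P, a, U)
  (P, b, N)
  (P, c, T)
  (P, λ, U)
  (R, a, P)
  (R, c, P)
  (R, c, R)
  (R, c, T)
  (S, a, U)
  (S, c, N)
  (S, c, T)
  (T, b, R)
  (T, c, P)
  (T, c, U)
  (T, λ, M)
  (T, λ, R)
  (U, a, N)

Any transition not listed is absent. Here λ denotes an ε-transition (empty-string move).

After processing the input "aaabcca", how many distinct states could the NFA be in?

6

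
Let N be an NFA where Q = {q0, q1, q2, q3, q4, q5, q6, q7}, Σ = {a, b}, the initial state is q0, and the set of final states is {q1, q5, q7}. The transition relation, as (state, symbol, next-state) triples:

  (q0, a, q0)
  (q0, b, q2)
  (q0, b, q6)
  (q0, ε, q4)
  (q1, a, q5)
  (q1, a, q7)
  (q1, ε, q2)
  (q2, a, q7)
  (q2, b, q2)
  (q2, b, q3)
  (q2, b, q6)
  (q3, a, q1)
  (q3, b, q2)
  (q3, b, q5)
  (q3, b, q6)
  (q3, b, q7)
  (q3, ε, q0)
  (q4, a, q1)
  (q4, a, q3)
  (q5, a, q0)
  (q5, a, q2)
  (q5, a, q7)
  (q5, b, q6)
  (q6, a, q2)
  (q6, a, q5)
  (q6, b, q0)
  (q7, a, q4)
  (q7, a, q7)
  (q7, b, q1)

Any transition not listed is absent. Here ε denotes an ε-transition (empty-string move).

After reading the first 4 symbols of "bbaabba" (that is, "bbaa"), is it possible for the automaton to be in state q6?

No

Start: ε-closure({q0}) = {q0, q4}.
Read 'b': {q0, q4} → {q2, q6}.
Read 'b': {q2, q6} → {q0, q2, q3, q4, q6}.
Read 'a': {q0, q2, q3, q4, q6} → {q0, q1, q2, q3, q4, q5, q7}.
Read 'a': {q0, q1, q2, q3, q4, q5, q7} → {q0, q1, q2, q3, q4, q5, q7}.
State q6 is not in {q0, q1, q2, q3, q4, q5, q7}.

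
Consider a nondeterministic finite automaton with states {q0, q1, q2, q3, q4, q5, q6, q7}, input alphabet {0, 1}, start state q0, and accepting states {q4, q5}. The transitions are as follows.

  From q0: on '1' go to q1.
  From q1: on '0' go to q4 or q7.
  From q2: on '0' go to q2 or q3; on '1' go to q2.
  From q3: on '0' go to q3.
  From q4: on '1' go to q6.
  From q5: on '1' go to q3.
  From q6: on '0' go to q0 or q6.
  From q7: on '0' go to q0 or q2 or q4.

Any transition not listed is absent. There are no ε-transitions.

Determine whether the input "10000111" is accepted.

No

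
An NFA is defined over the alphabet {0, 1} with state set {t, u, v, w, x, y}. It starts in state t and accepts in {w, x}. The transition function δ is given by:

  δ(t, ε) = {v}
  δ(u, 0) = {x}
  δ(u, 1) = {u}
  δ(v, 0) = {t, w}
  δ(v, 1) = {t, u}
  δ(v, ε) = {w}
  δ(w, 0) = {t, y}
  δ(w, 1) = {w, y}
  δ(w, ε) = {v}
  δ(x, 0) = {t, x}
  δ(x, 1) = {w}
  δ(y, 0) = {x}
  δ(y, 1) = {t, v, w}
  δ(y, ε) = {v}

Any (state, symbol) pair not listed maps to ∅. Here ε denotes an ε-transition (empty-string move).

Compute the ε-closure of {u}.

Begin with {u}.
No ε-moves leave this set, so the closure equals the set itself.

{u}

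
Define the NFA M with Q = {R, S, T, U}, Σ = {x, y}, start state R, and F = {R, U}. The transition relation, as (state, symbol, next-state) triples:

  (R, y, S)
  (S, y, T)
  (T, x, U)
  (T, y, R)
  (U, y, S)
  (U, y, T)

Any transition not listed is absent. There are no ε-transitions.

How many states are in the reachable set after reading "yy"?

1

Start in {R}.
Read 'y': R→{S}; now {S}.
Read 'y': S→{T}; now {T}.
That set has 1 state.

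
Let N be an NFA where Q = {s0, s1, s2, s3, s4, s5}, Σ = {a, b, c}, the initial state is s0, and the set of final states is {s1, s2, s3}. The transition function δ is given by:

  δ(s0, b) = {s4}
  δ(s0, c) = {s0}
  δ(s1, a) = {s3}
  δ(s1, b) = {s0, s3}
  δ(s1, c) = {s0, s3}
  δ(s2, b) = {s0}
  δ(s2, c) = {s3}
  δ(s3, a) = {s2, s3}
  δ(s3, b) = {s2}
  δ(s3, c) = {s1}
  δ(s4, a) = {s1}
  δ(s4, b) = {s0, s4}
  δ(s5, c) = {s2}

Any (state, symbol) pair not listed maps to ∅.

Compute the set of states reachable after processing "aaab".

Start in {s0}.
Read 'a': {s0} → ∅.
The set is empty and remains empty for the remaining 3 symbols.

∅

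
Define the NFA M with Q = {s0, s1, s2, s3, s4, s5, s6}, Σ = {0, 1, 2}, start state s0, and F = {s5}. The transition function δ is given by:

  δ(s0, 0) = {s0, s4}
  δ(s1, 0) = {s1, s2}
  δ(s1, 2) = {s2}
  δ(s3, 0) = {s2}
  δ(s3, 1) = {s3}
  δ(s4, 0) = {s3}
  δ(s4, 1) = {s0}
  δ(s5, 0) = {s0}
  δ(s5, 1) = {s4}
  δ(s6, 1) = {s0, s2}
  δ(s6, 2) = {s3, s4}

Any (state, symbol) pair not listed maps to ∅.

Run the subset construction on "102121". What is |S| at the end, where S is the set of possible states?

Start in {s0}.
Read '1': {s0} → ∅.
The set is empty and remains empty for the remaining 5 symbols.
That set has 0 states.

0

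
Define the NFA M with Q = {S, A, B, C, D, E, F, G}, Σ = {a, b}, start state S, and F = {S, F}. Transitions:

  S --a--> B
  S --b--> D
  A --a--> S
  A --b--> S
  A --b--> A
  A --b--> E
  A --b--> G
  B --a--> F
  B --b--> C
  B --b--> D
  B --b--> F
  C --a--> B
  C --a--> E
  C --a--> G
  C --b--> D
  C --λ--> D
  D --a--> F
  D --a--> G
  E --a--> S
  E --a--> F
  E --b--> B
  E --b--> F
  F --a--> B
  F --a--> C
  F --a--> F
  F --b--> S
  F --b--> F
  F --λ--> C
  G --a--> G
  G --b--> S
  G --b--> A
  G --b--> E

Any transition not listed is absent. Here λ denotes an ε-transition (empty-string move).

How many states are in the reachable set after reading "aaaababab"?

Start in {S}.
Read 'a': S→{B}; now {B}.
Read 'a': B→{F}; union {F}; ε-closure = {C, D, F}.
Read 'a': C→{B, E, G}, D→{F, G}, F→{B, C, F}; union {B, C, E, F, G}; ε-closure = {B, C, D, E, F, G}.
Read 'a': B→{F}, C→{B, E, G}, D→{F, G}, E→{S, F}, F→{B, C, F}, G→{G}; union {S, B, C, E, F, G}; ε-closure = {S, B, C, D, E, F, G}.
Read 'b': S→{D}, B→{C, D, F}, C→{D}, D→∅, E→{B, F}, F→{S, F}, G→{S, A, E}; now {S, A, B, C, D, E, F}.
Read 'a': S→{B}, A→{S}, B→{F}, C→{B, E, G}, D→{F, G}, E→{S, F}, F→{B, C, F}; union {S, B, C, E, F, G}; ε-closure = {S, B, C, D, E, F, G}.
Read 'b': S→{D}, B→{C, D, F}, C→{D}, D→∅, E→{B, F}, F→{S, F}, G→{S, A, E}; now {S, A, B, C, D, E, F}.
Read 'a': S→{B}, A→{S}, B→{F}, C→{B, E, G}, D→{F, G}, E→{S, F}, F→{B, C, F}; union {S, B, C, E, F, G}; ε-closure = {S, B, C, D, E, F, G}.
Read 'b': S→{D}, B→{C, D, F}, C→{D}, D→∅, E→{B, F}, F→{S, F}, G→{S, A, E}; now {S, A, B, C, D, E, F}.
That set has 7 states.

7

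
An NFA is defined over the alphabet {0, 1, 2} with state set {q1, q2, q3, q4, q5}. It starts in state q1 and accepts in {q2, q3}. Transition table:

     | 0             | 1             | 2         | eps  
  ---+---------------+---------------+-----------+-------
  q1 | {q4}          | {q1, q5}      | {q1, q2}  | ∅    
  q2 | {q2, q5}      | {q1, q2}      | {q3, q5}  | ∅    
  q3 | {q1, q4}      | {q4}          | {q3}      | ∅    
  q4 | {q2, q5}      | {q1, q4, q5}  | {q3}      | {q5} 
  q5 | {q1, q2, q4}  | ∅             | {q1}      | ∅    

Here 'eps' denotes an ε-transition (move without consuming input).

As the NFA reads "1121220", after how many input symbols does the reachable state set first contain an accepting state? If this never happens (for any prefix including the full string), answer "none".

3

Start in {q1}.
Read '1': q1→{q1, q5}; now {q1, q5}.
Read '1': q1→{q1, q5}, q5→∅; now {q1, q5}.
Read '2': q1→{q1, q2}, q5→{q1}; now {q1, q2}.
None of the earlier sets intersect F, but {q1, q2} does.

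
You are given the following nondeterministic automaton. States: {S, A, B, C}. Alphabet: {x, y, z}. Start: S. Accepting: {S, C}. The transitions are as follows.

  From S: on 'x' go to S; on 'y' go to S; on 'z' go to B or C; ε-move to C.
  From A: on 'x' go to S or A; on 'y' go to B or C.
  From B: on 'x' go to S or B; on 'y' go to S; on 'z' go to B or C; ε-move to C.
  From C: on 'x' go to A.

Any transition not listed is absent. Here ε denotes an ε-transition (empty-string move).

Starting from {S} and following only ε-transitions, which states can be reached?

{S, C}

Begin with {S}.
ε-move S → C; add C.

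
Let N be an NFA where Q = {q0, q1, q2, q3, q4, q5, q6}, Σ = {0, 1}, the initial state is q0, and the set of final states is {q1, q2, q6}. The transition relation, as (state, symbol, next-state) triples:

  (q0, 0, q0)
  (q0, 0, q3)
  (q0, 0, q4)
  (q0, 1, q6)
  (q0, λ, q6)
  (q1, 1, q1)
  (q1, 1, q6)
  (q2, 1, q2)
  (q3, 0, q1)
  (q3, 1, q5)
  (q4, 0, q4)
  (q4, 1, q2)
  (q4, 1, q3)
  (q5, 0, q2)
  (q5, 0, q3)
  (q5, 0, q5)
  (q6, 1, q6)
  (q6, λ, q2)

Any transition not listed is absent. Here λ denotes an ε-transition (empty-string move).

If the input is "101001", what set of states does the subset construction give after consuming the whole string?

Start: ε-closure({q0}) = {q0, q2, q6}.
Read '1': {q0, q2, q6} → {q2, q6}.
Read '0': {q2, q6} → ∅.
The set is empty and remains empty for the remaining 4 symbols.

∅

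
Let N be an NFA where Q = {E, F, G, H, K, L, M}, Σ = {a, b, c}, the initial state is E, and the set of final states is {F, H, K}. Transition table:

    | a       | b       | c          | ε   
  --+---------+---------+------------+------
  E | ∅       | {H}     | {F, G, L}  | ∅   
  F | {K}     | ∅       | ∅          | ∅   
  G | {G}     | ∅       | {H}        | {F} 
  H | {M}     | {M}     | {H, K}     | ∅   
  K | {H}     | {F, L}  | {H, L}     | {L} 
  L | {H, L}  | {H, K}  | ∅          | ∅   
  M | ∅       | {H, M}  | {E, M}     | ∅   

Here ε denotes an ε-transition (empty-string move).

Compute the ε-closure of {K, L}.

Begin with {K, L}.
No ε-moves leave this set, so the closure equals the set itself.

{K, L}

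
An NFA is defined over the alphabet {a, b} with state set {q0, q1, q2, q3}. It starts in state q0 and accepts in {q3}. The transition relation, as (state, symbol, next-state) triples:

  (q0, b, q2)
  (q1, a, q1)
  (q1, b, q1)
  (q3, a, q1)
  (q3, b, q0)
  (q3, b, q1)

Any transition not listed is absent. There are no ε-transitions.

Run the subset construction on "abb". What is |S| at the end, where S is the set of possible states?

Start in {q0}.
Read 'a': q0→∅; now ∅.
The set is empty and remains empty for the remaining 2 symbols.
That set has 0 states.

0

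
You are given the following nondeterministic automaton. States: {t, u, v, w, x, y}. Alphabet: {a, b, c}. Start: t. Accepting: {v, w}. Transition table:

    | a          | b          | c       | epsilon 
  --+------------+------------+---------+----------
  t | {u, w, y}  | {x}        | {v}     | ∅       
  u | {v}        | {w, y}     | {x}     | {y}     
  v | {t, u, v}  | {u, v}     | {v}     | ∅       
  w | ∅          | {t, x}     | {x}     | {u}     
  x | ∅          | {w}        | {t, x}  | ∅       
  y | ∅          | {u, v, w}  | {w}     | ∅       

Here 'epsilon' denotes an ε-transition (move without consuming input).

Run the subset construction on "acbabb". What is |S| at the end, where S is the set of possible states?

6

Start in {t}.
Read 'a': t→{u, w, y}; now {u, w, y}.
Read 'c': u→{x}, w→{x}, y→{w}; union {w, x}; ε-closure = {u, w, x, y}.
Read 'b': u→{w, y}, w→{t, x}, x→{w}, y→{u, v, w}; now {t, u, v, w, x, y}.
Read 'a': t→{u, w, y}, u→{v}, v→{t, u, v}, w→∅, x→∅, y→∅; now {t, u, v, w, y}.
Read 'b': t→{x}, u→{w, y}, v→{u, v}, w→{t, x}, y→{u, v, w}; now {t, u, v, w, x, y}.
Read 'b': t→{x}, u→{w, y}, v→{u, v}, w→{t, x}, x→{w}, y→{u, v, w}; now {t, u, v, w, x, y}.
That set has 6 states.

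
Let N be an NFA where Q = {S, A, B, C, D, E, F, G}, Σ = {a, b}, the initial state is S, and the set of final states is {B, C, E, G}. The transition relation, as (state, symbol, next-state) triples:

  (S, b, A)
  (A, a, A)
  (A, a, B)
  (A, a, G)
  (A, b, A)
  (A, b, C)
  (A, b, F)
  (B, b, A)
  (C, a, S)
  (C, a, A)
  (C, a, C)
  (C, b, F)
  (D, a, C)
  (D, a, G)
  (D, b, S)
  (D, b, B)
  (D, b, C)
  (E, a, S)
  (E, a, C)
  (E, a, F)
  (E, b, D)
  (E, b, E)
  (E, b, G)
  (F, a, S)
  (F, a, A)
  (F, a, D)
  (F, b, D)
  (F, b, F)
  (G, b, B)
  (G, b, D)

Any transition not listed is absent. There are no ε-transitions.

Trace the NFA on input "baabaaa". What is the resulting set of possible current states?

{S, A, B, C, G}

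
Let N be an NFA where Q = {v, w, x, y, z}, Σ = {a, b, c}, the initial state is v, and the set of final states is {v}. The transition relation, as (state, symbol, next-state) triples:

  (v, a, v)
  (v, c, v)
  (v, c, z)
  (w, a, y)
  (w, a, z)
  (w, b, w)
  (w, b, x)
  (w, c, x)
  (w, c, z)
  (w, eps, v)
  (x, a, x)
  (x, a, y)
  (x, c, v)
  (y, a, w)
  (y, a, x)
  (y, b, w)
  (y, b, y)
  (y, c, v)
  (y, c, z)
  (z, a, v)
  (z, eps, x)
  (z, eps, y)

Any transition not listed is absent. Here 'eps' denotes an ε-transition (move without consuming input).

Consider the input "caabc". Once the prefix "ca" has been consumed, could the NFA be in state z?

No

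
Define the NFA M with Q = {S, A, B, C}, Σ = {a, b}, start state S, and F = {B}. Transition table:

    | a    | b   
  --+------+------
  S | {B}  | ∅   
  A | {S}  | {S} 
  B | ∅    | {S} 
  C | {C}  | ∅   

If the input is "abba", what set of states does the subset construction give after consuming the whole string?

∅

Start in {S}.
Read 'a': S→{B}; now {B}.
Read 'b': B→{S}; now {S}.
Read 'b': S→∅; now ∅.
The set is empty and remains empty for the remaining 1 symbol.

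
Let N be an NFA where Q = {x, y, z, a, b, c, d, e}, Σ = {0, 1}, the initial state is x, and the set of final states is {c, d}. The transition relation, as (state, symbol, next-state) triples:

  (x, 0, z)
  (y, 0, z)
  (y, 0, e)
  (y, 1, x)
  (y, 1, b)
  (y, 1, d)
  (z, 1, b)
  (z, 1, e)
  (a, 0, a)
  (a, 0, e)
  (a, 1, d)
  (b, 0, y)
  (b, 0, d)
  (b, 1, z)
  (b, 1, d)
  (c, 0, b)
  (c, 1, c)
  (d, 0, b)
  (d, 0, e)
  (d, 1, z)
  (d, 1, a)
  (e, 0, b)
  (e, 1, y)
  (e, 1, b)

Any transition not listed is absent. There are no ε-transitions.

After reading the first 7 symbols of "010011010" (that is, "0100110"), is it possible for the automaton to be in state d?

Start in {x}.
Read '0': {x} → {z}.
Read '1': {z} → {b, e}.
Read '0': {b, e} → {y, b, d}.
Read '0': {y, b, d} → {y, z, b, d, e}.
Read '1': {y, z, b, d, e} → {x, y, z, a, b, d, e}.
Read '1': {x, y, z, a, b, d, e} → {x, y, z, a, b, d, e}.
Read '0': {x, y, z, a, b, d, e} → {y, z, a, b, d, e}.
State d is in {y, z, a, b, d, e}.

Yes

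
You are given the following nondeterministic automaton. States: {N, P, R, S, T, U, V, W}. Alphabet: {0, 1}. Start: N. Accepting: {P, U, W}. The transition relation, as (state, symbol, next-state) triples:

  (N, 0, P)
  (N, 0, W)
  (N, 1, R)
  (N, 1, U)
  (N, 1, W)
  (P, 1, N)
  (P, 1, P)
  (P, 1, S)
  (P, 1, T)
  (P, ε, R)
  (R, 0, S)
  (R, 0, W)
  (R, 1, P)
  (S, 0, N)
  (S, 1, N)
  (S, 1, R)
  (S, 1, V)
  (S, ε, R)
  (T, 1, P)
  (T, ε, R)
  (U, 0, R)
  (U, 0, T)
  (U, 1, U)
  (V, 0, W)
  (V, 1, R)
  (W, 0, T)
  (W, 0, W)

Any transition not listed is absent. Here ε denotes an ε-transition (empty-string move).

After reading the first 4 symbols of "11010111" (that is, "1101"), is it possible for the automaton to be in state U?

No

Start in {N}.
Read '1': {N} → {R, U, W}.
Read '1': {R, U, W} → {P, R, U}.
Read '0': {P, R, U} → {R, S, T, W}.
Read '1': {R, S, T, W} → {N, P, R, V}.
State U is not in {N, P, R, V}.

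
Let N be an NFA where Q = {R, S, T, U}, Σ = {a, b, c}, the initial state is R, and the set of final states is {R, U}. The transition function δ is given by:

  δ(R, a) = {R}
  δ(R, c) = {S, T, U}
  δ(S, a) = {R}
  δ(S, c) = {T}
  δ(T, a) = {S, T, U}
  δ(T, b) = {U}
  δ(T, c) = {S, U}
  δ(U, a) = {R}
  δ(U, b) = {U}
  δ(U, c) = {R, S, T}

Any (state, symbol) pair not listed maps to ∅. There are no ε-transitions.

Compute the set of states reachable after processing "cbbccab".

{U}

Start in {R}.
Read 'c': {R} → {S, T, U}.
Read 'b': {S, T, U} → {U}.
Read 'b': {U} → {U}.
Read 'c': {U} → {R, S, T}.
Read 'c': {R, S, T} → {S, T, U}.
Read 'a': {S, T, U} → {R, S, T, U}.
Read 'b': {R, S, T, U} → {U}.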